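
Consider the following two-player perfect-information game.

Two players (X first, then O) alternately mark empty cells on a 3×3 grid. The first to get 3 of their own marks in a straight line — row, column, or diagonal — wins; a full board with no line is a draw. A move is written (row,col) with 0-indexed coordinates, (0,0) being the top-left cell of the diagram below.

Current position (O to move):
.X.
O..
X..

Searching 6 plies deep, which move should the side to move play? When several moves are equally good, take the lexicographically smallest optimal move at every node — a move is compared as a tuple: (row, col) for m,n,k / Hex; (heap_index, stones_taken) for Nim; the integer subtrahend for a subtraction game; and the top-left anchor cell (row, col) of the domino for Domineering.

O's best at [.X./O../X..]: (1,1)

p1 O@[.X./O../X..]: (0,0)[OX./O../X..]-1 (0,2)[.XO/O../X..]-1 (1,1)[.X./OO./X..]+0* (1,2)[.X./O.O/X..]-1 (2,1)[.X./O../XO.]-1 (2,2)[.X./O../X.O]-1
p2 X@[.X./OO./X..]: (0,0)[XX./OO./X..]-1 (0,2)[.XX/OO./X..]-1 (1,2)[.X./OOX/X..]+0* (2,1)[.X./OO./XX.]-1 (2,2)[.X./OO./X.X]-1
p3 O@[.X./OOX/X..]: (0,0)[OX./OOX/X..]-1 (0,2)[.XO/OOX/X..]+0* (2,1)[.X./OOX/XO.]-1 (2,2)[.X./OOX/X.O]+0
p4 X@[.XO/OOX/X..]: (0,0)[XXO/OOX/X..]+0* (2,1)[.XO/OOX/XX.]+0 (2,2)[.XO/OOX/X.X]+0
p5 O@[XXO/OOX/X..]: (2,1)[XXO/OOX/XO.]+0* (2,2)[XXO/OOX/X.O]+0
p6 X@[XXO/OOX/XO.]: (2,2)[XXO/OOX/XOX]+0*
p7 O@[XXO/OOX/XOX] terminal +0; root [.X./O../X..] d6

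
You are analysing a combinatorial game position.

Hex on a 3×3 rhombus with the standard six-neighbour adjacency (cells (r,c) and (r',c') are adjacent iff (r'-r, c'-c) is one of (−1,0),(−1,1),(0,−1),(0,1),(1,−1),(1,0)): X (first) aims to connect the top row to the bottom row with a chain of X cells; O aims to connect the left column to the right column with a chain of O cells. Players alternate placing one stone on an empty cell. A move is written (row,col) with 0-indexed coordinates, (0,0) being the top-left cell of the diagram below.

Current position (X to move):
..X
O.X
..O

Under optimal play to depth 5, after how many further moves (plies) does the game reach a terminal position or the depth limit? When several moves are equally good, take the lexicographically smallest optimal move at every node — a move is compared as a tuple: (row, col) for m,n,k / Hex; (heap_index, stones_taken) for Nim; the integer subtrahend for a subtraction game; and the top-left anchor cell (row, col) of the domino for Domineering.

PV length from [..X/O.X/..O]: 5 plies

p1 X@[..X/O.X/..O]: (0,0)[X.X/O.X/..O]-1 (0,1)[.XX/O.X/..O]-1 (1,1)[..X/OXX/..O]+1* (2,0)[..X/O.X/X.O]+1 (2,1)[..X/O.X/.XO]+1
p2 O@[..X/OXX/..O]: (0,0)[O.X/OXX/..O]-1* (0,1)[.OX/OXX/..O]-1 (2,0)[..X/OXX/O.O]-1 (2,1)[..X/OXX/.OO]-1
p3 X@[O.X/OXX/..O]: (0,1)[OXX/OXX/..O]+1* (2,0)[O.X/OXX/X.O]+1 (2,1)[O.X/OXX/.XO]+1
p4 O@[OXX/OXX/..O]: (2,0)[OXX/OXX/O.O]-1* (2,1)[OXX/OXX/.OO]-1
p5 X@[OXX/OXX/O.O]: (2,1)[OXX/OXX/OXO]+1*
p6 O@[OXX/OXX/OXO] terminal -1; root [..X/O.X/..O] d5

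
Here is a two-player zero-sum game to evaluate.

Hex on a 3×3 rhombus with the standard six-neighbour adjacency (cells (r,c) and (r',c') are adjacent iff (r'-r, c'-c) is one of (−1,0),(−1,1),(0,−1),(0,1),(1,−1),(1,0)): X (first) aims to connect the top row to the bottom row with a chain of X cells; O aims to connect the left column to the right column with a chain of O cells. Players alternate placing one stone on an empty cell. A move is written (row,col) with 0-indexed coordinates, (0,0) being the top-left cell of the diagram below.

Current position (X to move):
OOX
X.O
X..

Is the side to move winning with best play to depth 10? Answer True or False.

[OOX/X.O/X..] X move#1: (1,1):+1/OOX/XXO/X..*, (2,1):-1/OOX/X.O/XX., (2,2):-1/OOX/X.O/X.X
[OOX/XXO/X..] end (terminal -1, O#2); searched OOX/X.O/X.. to 10

X winning at [OOX/X.O/X..]: True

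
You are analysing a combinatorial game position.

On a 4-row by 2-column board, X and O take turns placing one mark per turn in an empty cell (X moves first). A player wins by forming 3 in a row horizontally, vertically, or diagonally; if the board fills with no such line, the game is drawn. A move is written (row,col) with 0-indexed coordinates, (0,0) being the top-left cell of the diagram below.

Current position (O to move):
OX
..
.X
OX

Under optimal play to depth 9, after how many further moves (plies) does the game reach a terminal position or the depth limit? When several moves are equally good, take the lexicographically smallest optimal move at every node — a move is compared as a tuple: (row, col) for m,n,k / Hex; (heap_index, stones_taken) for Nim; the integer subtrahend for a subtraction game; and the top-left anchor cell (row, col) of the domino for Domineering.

ply 1, O at OX/../.X/OX | (1,0)=-1→OX/O./.X/OX; (1,1)=+0→OX/.O/.X/OX*; (2,0)=-1→OX/../OX/OX
ply 2, X at OX/.O/.X/OX | (1,0)=+0→OX/XO/.X/OX*; (2,0)=+0→OX/.O/XX/OX
ply 3, O at OX/XO/.X/OX | (2,0)=+0→OX/XO/OX/OX*
ply 4: OX/XO/OX/OX is terminal +0 (X); from OX/../.X/OX depth 9

PV length from [OX/../.X/OX]: 3 plies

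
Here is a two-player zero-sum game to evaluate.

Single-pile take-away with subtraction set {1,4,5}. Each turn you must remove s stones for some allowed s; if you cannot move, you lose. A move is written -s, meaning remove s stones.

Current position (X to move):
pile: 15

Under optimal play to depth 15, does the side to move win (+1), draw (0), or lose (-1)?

value(15, X) = +1

ply 1, X at 15 | -1=-1→14; -4=-1→11; -5=+1→10*
ply 2, O at 10 | -1=-1→9*; -4=-1→6; -5=-1→5
ply 3, X at 9 | -1=+1→8*; -4=-1→5; -5=-1→4
ply 4, O at 8 | -1=-1→7*; -4=-1→4; -5=-1→3
ply 5, X at 7 | -1=-1→6; -4=-1→3; -5=+1→2*
ply 6, O at 2 | -1=-1→1*
ply 7, X at 1 | -1=+1→0*
ply 8: 0 is terminal -1 (O); from 15 depth 15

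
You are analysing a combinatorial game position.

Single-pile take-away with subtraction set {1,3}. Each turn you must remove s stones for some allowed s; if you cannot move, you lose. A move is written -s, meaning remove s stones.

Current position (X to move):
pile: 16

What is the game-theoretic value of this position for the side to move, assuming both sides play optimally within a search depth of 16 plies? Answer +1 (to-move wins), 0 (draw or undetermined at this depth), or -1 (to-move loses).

ply 1, X at 16 | -1=-1→15*; -3=-1→13
ply 2, O at 15 | -1=+1→14*; -3=+1→12
ply 3, X at 14 | -1=-1→13*; -3=-1→11
ply 4, O at 13 | -1=+1→12*; -3=+1→10
ply 5, X at 12 | -1=-1→11*; -3=-1→9
ply 6, O at 11 | -1=+1→10*; -3=+1→8
ply 7, X at 10 | -1=-1→9*; -3=-1→7
ply 8, O at 9 | -1=+1→8*; -3=+1→6
ply 9, X at 8 | -1=-1→7*; -3=-1→5
ply 10, O at 7 | -1=+1→6*; -3=+1→4
ply 11, X at 6 | -1=-1→5*; -3=-1→3
ply 12, O at 5 | -1=+1→4*; -3=+1→2
ply 13, X at 4 | -1=-1→3*; -3=-1→1
ply 14, O at 3 | -1=+1→2*; -3=+1→0
ply 15, X at 2 | -1=-1→1*
ply 16, O at 1 | -1=+1→0*
ply 17: 0 is terminal -1 (X); from 16 depth 16

value(16, X) = -1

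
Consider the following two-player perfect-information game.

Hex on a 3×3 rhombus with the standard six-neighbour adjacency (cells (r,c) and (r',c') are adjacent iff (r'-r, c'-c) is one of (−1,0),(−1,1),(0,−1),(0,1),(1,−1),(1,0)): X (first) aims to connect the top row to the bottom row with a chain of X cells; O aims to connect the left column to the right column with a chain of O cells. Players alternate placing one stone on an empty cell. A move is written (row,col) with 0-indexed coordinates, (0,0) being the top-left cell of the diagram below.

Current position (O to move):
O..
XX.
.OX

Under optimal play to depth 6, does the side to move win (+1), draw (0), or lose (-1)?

value(O../XX./.OX, O) = -1

[O../XX./.OX] O move#1: (0,1):-1/OO./XX./.OX*, (0,2):-1/O.O/XX./.OX, (1,2):-1/O../XXO/.OX, (2,0):-1/O../XX./OOX
[OO./XX./.OX] X move#2: (0,2):+1/OOX/XX./.OX*, (1,2):-1/OO./XXX/.OX, (2,0):-1/OO./XX./XOX
[OOX/XX./.OX] O move#3: (1,2):-1/OOX/XXO/.OX*, (2,0):-1/OOX/XX./OOX
[OOX/XXO/.OX] X move#4: (2,0):+1/OOX/XXO/XOX*
[OOX/XXO/XOX] end (terminal -1, O#5); searched O../XX./.OX to 6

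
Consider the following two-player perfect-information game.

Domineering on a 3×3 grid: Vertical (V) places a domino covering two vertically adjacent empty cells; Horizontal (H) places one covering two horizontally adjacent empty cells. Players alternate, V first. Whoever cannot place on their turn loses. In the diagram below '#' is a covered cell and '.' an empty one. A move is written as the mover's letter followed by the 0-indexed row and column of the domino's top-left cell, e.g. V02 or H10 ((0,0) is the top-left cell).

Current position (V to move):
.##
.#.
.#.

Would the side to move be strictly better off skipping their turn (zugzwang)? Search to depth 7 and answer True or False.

p1 V@[.##/.#./.#.]: V00[###/##./.#.]+1* V10[.##/##./##.]+1 V12[.##/.##/.##]+1
p2 H@[###/##./.#.] terminal -1; root [.##/.#./.#.] d7
if V skipped the turn, H would face:
~ p1 H@[.##/.#./.#.] terminal -1; root [.##/.#./.#.] d7
compare (V): move=+1 vs pass=+1

zugzwang(.##/.#./.#., V) = False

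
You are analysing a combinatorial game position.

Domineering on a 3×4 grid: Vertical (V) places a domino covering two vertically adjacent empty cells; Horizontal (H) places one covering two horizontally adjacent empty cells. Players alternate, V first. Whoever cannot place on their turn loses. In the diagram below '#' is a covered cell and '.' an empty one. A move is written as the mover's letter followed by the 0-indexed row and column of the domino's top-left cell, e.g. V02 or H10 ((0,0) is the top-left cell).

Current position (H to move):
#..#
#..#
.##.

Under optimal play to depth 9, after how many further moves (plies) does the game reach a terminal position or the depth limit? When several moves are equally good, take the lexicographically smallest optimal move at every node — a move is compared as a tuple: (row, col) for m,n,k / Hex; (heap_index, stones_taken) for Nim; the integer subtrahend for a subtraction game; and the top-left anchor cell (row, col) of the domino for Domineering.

PV length from [#..#/#..#/.##.]: 1 ply

p1 H@[#..#/#..#/.##.]: H01[####/#..#/.##.]+1* H11[#..#/####/.##.]+1
p2 V@[####/#..#/.##.] terminal -1; root [#..#/#..#/.##.] d9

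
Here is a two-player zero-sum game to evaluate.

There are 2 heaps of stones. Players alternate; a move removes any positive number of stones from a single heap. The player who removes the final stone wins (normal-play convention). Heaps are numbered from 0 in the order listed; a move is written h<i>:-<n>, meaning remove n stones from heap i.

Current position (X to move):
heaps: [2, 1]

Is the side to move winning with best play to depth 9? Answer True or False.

X winning at [(2,1)]: True

ply 1, X at (2,1) | h0:-1=+1→(1,1)*; h0:-2=-1→(0,1); h1:-1=-1→(2,0)
ply 2, O at (1,1) | h0:-1=-1→(0,1)*; h1:-1=-1→(1,0)
ply 3, X at (0,1) | h1:-1=+1→(0,0)*
ply 4: (0,0) is terminal -1 (O); from (2,1) depth 9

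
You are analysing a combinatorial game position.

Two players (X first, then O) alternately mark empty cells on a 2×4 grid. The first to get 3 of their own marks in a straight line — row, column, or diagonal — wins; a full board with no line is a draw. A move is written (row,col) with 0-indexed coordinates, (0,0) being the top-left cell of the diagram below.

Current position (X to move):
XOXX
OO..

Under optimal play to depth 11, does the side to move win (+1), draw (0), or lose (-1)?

value(XOXX/OO.., X) = 0

ply 1, X at XOXX/OO.. | (1,2)=+0→XOXX/OOX.*; (1,3)=-1→XOXX/OO.X
ply 2, O at XOXX/OOX. | (1,3)=+0→XOXX/OOXO*
ply 3: XOXX/OOXO is terminal +0 (X); from XOXX/OO.. depth 11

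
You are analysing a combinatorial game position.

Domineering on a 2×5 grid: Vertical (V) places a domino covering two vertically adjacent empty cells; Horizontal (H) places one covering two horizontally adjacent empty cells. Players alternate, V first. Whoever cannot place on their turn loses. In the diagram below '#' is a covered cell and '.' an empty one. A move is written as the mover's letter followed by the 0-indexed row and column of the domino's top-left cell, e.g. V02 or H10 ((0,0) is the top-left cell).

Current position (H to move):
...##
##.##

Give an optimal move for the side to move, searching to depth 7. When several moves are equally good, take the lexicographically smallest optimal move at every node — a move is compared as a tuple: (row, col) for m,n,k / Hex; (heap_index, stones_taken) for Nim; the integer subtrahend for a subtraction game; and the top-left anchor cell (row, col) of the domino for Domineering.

H's best at [...##/##.##]: H01

p1 H@[...##/##.##]: H00[##.##/##.##]-1 H01[.####/##.##]+1*
p2 V@[.####/##.##] terminal -1; root [...##/##.##] d7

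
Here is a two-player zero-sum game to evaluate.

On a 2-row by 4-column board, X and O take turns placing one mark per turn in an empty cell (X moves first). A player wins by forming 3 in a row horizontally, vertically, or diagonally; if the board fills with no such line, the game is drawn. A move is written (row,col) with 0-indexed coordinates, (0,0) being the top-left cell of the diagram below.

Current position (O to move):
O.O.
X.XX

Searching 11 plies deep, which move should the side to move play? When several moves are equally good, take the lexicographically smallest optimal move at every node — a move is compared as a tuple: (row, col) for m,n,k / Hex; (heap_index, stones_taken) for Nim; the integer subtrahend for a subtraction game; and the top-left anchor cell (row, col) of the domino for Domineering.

O's best at [O.O./X.XX]: (0,1)

[O.O./X.XX] O move#1: (0,1):+1/OOO./X.XX*, (0,3):-1/O.OO/X.XX, (1,1):+0/O.O./XOXX
[OOO./X.XX] end (terminal -1, X#2); searched O.O./X.XX to 11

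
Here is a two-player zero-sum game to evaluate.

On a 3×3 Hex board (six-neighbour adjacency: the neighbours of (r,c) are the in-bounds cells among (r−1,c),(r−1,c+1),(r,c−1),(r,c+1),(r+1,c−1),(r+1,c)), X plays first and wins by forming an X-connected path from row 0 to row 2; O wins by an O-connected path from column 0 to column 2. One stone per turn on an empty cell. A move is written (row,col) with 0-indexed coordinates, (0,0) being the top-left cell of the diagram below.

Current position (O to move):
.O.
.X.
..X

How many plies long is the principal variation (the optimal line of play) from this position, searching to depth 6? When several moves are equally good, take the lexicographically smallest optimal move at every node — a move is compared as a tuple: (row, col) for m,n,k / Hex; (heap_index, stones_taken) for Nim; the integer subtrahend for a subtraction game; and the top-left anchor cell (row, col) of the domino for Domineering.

ply 1, O at .O./.X./..X | (0,0)=-1→OO./.X./..X; (0,2)=+1→.OO/.X./..X*; (1,0)=-1→.O./OX./..X; (1,2)=-1→.O./.XO/..X; (2,0)=-1→.O./.X./O.X; (2,1)=-1→.O./.X./.OX
ply 2, X at .OO/.X./..X | (0,0)=-1→XOO/.X./..X*; (1,0)=-1→.OO/XX./..X; (1,2)=-1→.OO/.XX/..X; (2,0)=-1→.OO/.X./X.X; (2,1)=-1→.OO/.X./.XX
ply 3, O at XOO/.X./..X | (1,0)=+1→XOO/OX./..X*; (1,2)=-1→XOO/.XO/..X; (2,0)=-1→XOO/.X./O.X; (2,1)=-1→XOO/.X./.OX
ply 4: XOO/OX./..X is terminal -1 (X); from .O./.X./..X depth 6

PV length from [.O./.X./..X]: 3 plies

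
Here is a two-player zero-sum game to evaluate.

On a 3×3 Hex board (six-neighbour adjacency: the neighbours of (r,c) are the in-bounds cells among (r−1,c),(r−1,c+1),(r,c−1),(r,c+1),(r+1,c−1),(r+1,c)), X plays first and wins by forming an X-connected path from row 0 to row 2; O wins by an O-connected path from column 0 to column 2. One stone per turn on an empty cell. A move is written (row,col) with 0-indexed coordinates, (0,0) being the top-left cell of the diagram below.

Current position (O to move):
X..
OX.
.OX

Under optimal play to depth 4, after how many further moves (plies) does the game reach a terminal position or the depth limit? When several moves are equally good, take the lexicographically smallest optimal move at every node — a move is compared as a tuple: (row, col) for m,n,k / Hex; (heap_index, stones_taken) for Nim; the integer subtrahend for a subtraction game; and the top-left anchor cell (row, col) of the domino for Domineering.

PV length from [X../OX./.OX]: 4 plies

p1 O@[X../OX./.OX]: (0,1)[XO./OX./.OX]-1* (0,2)[X.O/OX./.OX]-1 (1,2)[X../OXO/.OX]-1 (2,0)[X../OX./OOX]-1
p2 X@[XO./OX./.OX]: (0,2)[XOX/OX./.OX]+1* (1,2)[XO./OXX/.OX]-1 (2,0)[XO./OX./XOX]-1
p3 O@[XOX/OX./.OX]: (1,2)[XOX/OXO/.OX]-1* (2,0)[XOX/OX./OOX]-1
p4 X@[XOX/OXO/.OX]: (2,0)[XOX/OXO/XOX]+1*
p5 O@[XOX/OXO/XOX] terminal -1; root [X../OX./.OX] d4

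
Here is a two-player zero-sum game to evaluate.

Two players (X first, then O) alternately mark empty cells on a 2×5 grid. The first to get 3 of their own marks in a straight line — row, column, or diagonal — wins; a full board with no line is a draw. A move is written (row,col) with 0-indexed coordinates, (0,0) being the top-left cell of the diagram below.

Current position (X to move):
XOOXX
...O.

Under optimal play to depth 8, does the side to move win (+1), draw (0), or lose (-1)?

value(XOOXX/...O., X) = 0

[XOOXX/...O.] X move#1: (1,0):-1/XOOXX/X..O., (1,1):+0/XOOXX/.X.O.*, (1,2):+0/XOOXX/..XO., (1,4):+0/XOOXX/...OX
[XOOXX/.X.O.] O move#2: (1,0):+0/XOOXX/OX.O.*, (1,2):+0/XOOXX/.XOO., (1,4):+0/XOOXX/.X.OO
[XOOXX/OX.O.] X move#3: (1,2):+0/XOOXX/OXXO.*, (1,4):+0/XOOXX/OX.OX
[XOOXX/OXXO.] O move#4: (1,4):+0/XOOXX/OXXOO*
[XOOXX/OXXOO] end (terminal +0, X#5); searched XOOXX/...O. to 8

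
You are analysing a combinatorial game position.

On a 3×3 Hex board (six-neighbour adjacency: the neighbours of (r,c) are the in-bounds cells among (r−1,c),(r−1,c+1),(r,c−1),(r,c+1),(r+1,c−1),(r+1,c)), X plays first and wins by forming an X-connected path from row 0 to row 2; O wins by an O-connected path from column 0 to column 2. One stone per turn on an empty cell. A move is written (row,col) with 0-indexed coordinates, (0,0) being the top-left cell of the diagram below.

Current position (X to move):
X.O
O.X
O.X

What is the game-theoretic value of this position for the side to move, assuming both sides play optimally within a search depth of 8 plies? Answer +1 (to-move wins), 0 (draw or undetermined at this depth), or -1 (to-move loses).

value(X.O/O.X/O.X, X) = -1

ply 1, X at X.O/O.X/O.X | (0,1)=-1→XXO/O.X/O.X*; (1,1)=-1→X.O/OXX/O.X; (2,1)=-1→X.O/O.X/OXX
ply 2, O at XXO/O.X/O.X | (1,1)=+1→XXO/OOX/O.X*; (2,1)=-1→XXO/O.X/OOX
ply 3: XXO/OOX/O.X is terminal -1 (X); from X.O/O.X/O.X depth 8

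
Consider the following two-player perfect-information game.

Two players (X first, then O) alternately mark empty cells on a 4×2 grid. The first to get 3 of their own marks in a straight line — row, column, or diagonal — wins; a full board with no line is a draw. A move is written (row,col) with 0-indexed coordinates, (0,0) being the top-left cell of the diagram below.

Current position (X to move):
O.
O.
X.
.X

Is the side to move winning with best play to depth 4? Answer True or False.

p1 X@[O./O./X./.X]: (0,1)[OX/O./X./.X]+0* (1,1)[O./OX/X./.X]+0 (2,1)[O./O./XX/.X]+0 (3,0)[O./O./X./XX]+0
p2 O@[OX/O./X./.X]: (1,1)[OX/OO/X./.X]+0* (2,1)[OX/O./XO/.X]+0 (3,0)[OX/O./X./OX]+0
p3 X@[OX/OO/X./.X]: (2,1)[OX/OO/XX/.X]+0* (3,0)[OX/OO/X./XX]+0
p4 O@[OX/OO/XX/.X]: (3,0)[OX/OO/XX/OX]+0*
p5 X@[OX/OO/XX/OX] terminal +0; root [O./O./X./.X] d4

X winning at [O./O./X./.X]: False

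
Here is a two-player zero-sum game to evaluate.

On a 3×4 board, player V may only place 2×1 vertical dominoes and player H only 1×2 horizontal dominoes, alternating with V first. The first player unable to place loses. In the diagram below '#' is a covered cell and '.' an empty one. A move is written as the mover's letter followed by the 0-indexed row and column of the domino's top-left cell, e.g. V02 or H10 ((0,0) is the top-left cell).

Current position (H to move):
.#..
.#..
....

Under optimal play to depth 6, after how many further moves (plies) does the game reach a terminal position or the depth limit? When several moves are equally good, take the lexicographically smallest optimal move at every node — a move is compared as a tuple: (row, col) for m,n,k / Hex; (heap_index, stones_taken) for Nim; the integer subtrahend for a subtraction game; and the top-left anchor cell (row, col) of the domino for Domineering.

PV length from [.#../.#../....]: 3 plies

ply 1, H at .#../.#../.... | H02=-1→.###/.#../....; H12=+1→.#../.###/....*; H20=-1→.#../.#../##..; H21=-1→.#../.#../.##.; H22=-1→.#../.#../..##
ply 2, V at .#../.###/.... | V00=-1→##../####/....*; V10=-1→.#../####/#...
ply 3, H at ##../####/.... | H02=+1→####/####/....*; H20=+1→##../####/##..; H21=+1→##../####/.##.; H22=+1→##../####/..##
ply 4: ####/####/.... is terminal -1 (V); from .#../.#../.... depth 6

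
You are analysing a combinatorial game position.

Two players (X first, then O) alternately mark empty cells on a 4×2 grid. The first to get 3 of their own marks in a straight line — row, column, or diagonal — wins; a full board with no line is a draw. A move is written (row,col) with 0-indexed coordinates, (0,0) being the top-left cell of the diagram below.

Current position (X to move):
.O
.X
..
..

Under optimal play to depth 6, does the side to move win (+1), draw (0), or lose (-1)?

value(.O/.X/../.., X) = 0

ply 1, X at .O/.X/../.. | (0,0)=+0→XO/.X/../..*; (1,0)=+0→.O/XX/../..; (2,0)=+0→.O/.X/X./..; (2,1)=+0→.O/.X/.X/..; (3,0)=+0→.O/.X/../X.; (3,1)=+0→.O/.X/../.X
ply 2, O at XO/.X/../.. | (1,0)=+0→XO/OX/../..*; (2,0)=+0→XO/.X/O./..; (2,1)=+0→XO/.X/.O/..; (3,0)=+0→XO/.X/../O.; (3,1)=+0→XO/.X/../.O
ply 3, X at XO/OX/../.. | (2,0)=+0→XO/OX/X./..*; (2,1)=+0→XO/OX/.X/..; (3,0)=+0→XO/OX/../X.; (3,1)=+0→XO/OX/../.X
ply 4, O at XO/OX/X./.. | (2,1)=+0→XO/OX/XO/..*; (3,0)=+0→XO/OX/X./O.; (3,1)=+0→XO/OX/X./.O
ply 5, X at XO/OX/XO/.. | (3,0)=+0→XO/OX/XO/X.*; (3,1)=+0→XO/OX/XO/.X
ply 6, O at XO/OX/XO/X. | (3,1)=+0→XO/OX/XO/XO*
ply 7: XO/OX/XO/XO is terminal +0 (X); from .O/.X/../.. depth 6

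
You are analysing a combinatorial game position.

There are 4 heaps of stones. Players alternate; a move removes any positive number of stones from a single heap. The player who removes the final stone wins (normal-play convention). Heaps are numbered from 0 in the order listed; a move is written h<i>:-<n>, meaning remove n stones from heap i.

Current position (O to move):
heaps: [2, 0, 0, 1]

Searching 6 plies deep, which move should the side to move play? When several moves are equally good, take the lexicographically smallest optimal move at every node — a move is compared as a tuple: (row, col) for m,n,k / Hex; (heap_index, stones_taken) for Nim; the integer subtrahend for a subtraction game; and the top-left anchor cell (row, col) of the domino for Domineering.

ply 1, O at (2,0,0,1) | h0:-1=+1→(1,0,0,1)*; h0:-2=-1→(0,0,0,1); h3:-1=-1→(2,0,0,0)
ply 2, X at (1,0,0,1) | h0:-1=-1→(0,0,0,1)*; h3:-1=-1→(1,0,0,0)
ply 3, O at (0,0,0,1) | h3:-1=+1→(0,0,0,0)*
ply 4: (0,0,0,0) is terminal -1 (X); from (2,0,0,1) depth 6

O's best at [(2,0,0,1)]: h0:-1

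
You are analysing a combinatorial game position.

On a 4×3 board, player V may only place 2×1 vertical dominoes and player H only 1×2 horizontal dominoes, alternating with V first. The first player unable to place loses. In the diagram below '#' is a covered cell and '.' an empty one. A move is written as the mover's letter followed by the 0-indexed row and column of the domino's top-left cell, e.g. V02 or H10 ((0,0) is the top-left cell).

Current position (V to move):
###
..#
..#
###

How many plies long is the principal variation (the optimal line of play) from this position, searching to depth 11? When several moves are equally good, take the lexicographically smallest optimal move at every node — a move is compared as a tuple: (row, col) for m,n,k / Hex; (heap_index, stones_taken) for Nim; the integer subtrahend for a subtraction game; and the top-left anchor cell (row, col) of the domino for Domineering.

p1 V@[###/..#/..#/###]: V10[###/#.#/#.#/###]+1* V11[###/.##/.##/###]+1
p2 H@[###/#.#/#.#/###] terminal -1; root [###/..#/..#/###] d11

PV length from [###/..#/..#/###]: 1 ply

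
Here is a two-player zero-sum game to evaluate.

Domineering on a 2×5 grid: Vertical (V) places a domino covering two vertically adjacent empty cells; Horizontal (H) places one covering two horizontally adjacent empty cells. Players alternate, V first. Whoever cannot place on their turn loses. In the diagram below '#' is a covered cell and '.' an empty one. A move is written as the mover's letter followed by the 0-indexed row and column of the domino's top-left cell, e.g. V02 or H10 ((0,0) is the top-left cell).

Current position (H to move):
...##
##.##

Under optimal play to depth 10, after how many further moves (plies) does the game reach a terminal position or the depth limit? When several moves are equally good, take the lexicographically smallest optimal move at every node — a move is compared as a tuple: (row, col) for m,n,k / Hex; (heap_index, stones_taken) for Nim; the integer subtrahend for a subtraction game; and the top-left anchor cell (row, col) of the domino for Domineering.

p1 H@[...##/##.##]: H00[##.##/##.##]-1 H01[.####/##.##]+1*
p2 V@[.####/##.##] terminal -1; root [...##/##.##] d10

PV length from [...##/##.##]: 1 ply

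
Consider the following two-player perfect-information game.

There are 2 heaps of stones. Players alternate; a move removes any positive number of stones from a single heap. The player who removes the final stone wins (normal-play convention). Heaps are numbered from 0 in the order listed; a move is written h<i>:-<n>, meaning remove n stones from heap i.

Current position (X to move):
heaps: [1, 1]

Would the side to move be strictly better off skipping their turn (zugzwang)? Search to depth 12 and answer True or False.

p1 X@[(1,1)]: h0:-1[(0,1)]-1* h1:-1[(1,0)]-1
p2 O@[(0,1)]: h1:-1[(0,0)]+1*
p3 X@[(0,0)] terminal -1; root [(1,1)] d12
suppose X passes — search the same position with O to move:
pass> p1 O@[(1,1)]: h0:-1[(0,1)]-1* h1:-1[(1,0)]-1
pass> p2 X@[(0,1)]: h1:-1[(0,0)]+1*
pass> p3 O@[(0,0)] terminal -1; root [(1,1)] d12
for X: play -1, pass +1

zugzwang((1,1), X) = True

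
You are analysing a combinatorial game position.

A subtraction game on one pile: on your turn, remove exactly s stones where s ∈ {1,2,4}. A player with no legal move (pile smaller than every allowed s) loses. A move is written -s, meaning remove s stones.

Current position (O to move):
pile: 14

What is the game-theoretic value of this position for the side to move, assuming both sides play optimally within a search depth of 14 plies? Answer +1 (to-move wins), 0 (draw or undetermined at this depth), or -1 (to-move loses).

value(14, O) = +1

p1 O@[14]: -1[13]-1 -2[12]+1* -4[10]-1
p2 X@[12]: -1[11]-1* -2[10]-1 -4[8]-1
p3 O@[11]: -1[10]-1 -2[9]+1* -4[7]-1
p4 X@[9]: -1[8]-1* -2[7]-1 -4[5]-1
p5 O@[8]: -1[7]-1 -2[6]+1* -4[4]-1
p6 X@[6]: -1[5]-1* -2[4]-1 -4[2]-1
p7 O@[5]: -1[4]-1 -2[3]+1* -4[1]-1
p8 X@[3]: -1[2]-1* -2[1]-1
p9 O@[2]: -1[1]-1 -2[0]+1*
p10 X@[0] terminal -1; root [14] d14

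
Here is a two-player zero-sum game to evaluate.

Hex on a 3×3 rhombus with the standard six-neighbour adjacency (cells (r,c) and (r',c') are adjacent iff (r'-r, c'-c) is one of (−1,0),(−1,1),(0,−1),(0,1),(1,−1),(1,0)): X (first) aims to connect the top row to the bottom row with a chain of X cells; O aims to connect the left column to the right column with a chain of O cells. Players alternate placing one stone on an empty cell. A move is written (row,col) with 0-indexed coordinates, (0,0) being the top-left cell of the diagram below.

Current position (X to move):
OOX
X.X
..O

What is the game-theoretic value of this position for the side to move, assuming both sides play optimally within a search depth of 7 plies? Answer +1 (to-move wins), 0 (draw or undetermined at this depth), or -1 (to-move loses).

p1 X@[OOX/X.X/..O]: (1,1)[OOX/XXX/..O]+1* (2,0)[OOX/X.X/X.O]+1 (2,1)[OOX/X.X/.XO]+1
p2 O@[OOX/XXX/..O]: (2,0)[OOX/XXX/O.O]-1* (2,1)[OOX/XXX/.OO]-1
p3 X@[OOX/XXX/O.O]: (2,1)[OOX/XXX/OXO]+1*
p4 O@[OOX/XXX/OXO] terminal -1; root [OOX/X.X/..O] d7

value(OOX/X.X/..O, X) = +1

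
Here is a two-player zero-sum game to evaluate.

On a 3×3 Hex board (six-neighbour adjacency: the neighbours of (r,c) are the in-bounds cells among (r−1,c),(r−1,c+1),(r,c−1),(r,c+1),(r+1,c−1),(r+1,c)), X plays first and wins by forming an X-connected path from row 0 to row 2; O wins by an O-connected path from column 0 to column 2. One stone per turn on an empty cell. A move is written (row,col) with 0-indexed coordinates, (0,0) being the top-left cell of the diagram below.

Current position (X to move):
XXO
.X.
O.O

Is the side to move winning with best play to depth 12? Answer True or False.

X winning at [XXO/.X./O.O]: True

p1 X@[XXO/.X./O.O]: (1,0)[XXO/XX./O.O]-1 (1,2)[XXO/.XX/O.O]-1 (2,1)[XXO/.X./OXO]+1*
p2 O@[XXO/.X./OXO] terminal -1; root [XXO/.X./O.O] d12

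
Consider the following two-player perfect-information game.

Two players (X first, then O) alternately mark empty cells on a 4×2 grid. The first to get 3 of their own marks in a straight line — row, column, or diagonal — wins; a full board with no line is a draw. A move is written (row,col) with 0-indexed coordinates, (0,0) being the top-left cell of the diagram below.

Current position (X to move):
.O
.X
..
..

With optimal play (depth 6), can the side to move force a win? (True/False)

X winning at [.O/.X/../..]: False

p1 X@[.O/.X/../..]: (0,0)[XO/.X/../..]+0* (1,0)[.O/XX/../..]+0 (2,0)[.O/.X/X./..]+0 (2,1)[.O/.X/.X/..]+0 (3,0)[.O/.X/../X.]+0 (3,1)[.O/.X/../.X]+0
p2 O@[XO/.X/../..]: (1,0)[XO/OX/../..]+0* (2,0)[XO/.X/O./..]+0 (2,1)[XO/.X/.O/..]+0 (3,0)[XO/.X/../O.]+0 (3,1)[XO/.X/../.O]+0
p3 X@[XO/OX/../..]: (2,0)[XO/OX/X./..]+0* (2,1)[XO/OX/.X/..]+0 (3,0)[XO/OX/../X.]+0 (3,1)[XO/OX/../.X]+0
p4 O@[XO/OX/X./..]: (2,1)[XO/OX/XO/..]+0* (3,0)[XO/OX/X./O.]+0 (3,1)[XO/OX/X./.O]+0
p5 X@[XO/OX/XO/..]: (3,0)[XO/OX/XO/X.]+0* (3,1)[XO/OX/XO/.X]+0
p6 O@[XO/OX/XO/X.]: (3,1)[XO/OX/XO/XO]+0*
p7 X@[XO/OX/XO/XO] terminal +0; root [.O/.X/../..] d6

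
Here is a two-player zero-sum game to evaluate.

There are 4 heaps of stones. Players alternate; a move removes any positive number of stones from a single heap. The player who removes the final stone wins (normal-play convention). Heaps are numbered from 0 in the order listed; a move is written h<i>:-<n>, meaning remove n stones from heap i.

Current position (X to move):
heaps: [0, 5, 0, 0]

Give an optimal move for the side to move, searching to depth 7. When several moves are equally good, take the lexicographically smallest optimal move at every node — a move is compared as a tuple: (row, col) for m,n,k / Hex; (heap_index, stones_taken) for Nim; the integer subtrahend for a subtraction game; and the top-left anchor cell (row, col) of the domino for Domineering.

X's best at [(0,5,0,0)]: h1:-5

[(0,5,0,0)] X move#1: h1:-1:-1/(0,4,0,0), h1:-2:-1/(0,3,0,0), h1:-3:-1/(0,2,0,0), h1:-4:-1/(0,1,0,0), h1:-5:+1/(0,0,0,0)*
[(0,0,0,0)] end (terminal -1, O#2); searched (0,5,0,0) to 7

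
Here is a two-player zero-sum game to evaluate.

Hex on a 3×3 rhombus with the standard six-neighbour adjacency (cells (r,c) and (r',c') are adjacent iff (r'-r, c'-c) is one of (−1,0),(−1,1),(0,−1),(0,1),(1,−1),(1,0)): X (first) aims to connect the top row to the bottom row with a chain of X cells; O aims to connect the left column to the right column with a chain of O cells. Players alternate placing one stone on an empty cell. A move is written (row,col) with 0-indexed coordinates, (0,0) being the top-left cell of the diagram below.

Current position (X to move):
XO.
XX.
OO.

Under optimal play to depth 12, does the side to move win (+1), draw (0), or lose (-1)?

value(XO./XX./OO., X) = -1

[XO./XX./OO.] X move#1: (0,2):-1/XOX/XX./OO.*, (1,2):-1/XO./XXX/OO., (2,2):-1/XO./XX./OOX
[XOX/XX./OO.] O move#2: (1,2):+1/XOX/XXO/OO.*, (2,2):+1/XOX/XX./OOO
[XOX/XXO/OO.] end (terminal -1, X#3); searched XO./XX./OO. to 12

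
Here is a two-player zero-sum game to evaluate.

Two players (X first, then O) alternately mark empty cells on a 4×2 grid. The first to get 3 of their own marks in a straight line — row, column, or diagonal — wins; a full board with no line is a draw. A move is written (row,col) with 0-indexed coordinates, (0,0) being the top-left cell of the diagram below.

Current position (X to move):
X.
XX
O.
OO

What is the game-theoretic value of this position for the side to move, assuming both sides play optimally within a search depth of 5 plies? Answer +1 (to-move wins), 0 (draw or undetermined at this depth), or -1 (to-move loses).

value(X./XX/O./OO, X) = 0

[X./XX/O./OO] X move#1: (0,1):+0/XX/XX/O./OO*, (2,1):+0/X./XX/OX/OO
[XX/XX/O./OO] O move#2: (2,1):+0/XX/XX/OO/OO*
[XX/XX/OO/OO] end (terminal +0, X#3); searched X./XX/O./OO to 5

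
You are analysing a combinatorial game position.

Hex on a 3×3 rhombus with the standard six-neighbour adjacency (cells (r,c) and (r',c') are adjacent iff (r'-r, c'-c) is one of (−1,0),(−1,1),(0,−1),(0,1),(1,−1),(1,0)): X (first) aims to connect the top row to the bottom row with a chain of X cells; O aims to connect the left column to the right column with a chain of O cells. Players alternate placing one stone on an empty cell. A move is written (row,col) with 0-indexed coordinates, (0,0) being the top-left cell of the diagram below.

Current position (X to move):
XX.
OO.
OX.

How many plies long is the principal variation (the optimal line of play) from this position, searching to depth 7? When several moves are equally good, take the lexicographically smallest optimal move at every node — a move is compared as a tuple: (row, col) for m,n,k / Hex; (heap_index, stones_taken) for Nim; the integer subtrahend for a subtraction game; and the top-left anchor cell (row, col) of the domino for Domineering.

p1 X@[XX./OO./OX.]: (0,2)[XXX/OO./OX.]-1* (1,2)[XX./OOX/OX.]-1 (2,2)[XX./OO./OXX]-1
p2 O@[XXX/OO./OX.]: (1,2)[XXX/OOO/OX.]+1* (2,2)[XXX/OO./OXO]-1
p3 X@[XXX/OOO/OX.] terminal -1; root [XX./OO./OX.] d7

PV length from [XX./OO./OX.]: 2 plies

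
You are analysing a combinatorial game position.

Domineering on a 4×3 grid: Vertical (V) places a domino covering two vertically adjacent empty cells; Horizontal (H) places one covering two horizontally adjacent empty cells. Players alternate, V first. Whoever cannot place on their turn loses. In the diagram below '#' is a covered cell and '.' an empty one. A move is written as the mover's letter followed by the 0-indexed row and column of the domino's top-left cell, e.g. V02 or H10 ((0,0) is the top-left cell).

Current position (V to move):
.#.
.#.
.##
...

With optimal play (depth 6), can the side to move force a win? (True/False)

V winning at [.#./.#./.##/...]: True

ply 1, V at .#./.#./.##/... | V00=+1→##./##./.##/...*; V02=+1→.##/.##/.##/...; V10=+1→.#./##./###/...; V20=+1→.#./.#./###/#..
ply 2, H at ##./##./.##/... | H30=-1→##./##./.##/##.*; H31=-1→##./##./.##/.##
ply 3, V at ##./##./.##/##. | V02=+1→###/###/.##/##.*
ply 4: ###/###/.##/##. is terminal -1 (H); from .#./.#./.##/... depth 6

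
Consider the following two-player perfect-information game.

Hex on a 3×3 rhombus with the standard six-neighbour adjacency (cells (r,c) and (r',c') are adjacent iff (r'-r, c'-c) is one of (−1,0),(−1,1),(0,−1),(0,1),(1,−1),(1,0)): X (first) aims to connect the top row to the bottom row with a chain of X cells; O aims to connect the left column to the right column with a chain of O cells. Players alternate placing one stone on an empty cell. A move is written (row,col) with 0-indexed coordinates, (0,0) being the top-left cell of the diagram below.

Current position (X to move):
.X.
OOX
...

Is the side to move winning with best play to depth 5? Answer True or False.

[.X./OOX/...] X move#1: (0,0):-1/XX./OOX/..., (0,2):+1/.XX/OOX/...*, (2,0):-1/.X./OOX/X.., (2,1):-1/.X./OOX/.X., (2,2):-1/.X./OOX/..X
[.XX/OOX/...] O move#2: (0,0):-1/OXX/OOX/...*, (2,0):-1/.XX/OOX/O.., (2,1):-1/.XX/OOX/.O., (2,2):-1/.XX/OOX/..O
[OXX/OOX/...] X move#3: (2,0):+1/OXX/OOX/X..*, (2,1):+1/OXX/OOX/.X., (2,2):+1/OXX/OOX/..X
[OXX/OOX/X..] O move#4: (2,1):-1/OXX/OOX/XO.*, (2,2):-1/OXX/OOX/X.O
[OXX/OOX/XO.] X move#5: (2,2):+1/OXX/OOX/XOX*
[OXX/OOX/XOX] end (terminal -1, O#6); searched .X./OOX/... to 5

X winning at [.X./OOX/...]: True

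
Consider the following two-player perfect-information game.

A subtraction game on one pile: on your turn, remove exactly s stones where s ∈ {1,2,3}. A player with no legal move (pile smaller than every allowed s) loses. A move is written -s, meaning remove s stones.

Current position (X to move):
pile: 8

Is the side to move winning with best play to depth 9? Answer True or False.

[8] X move#1: -1:-1/7*, -2:-1/6, -3:-1/5
[7] O move#2: -1:-1/6, -2:-1/5, -3:+1/4*
[4] X move#3: -1:-1/3*, -2:-1/2, -3:-1/1
[3] O move#4: -1:-1/2, -2:-1/1, -3:+1/0*
[0] end (terminal -1, X#5); searched 8 to 9

X winning at [8]: False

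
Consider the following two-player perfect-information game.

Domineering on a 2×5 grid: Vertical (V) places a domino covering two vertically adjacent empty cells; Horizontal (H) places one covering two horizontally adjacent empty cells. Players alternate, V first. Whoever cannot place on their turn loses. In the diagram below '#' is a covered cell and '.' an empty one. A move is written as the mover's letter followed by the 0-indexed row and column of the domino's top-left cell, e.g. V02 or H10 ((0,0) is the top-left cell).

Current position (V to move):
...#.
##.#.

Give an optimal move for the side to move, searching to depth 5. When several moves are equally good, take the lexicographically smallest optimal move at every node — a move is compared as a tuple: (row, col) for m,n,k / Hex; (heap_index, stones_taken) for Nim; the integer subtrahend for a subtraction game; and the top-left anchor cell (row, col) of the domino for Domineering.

V's best at [...#./##.#.]: V02

[...#./##.#.] V move#1: V02:+1/..##./####.*, V04:-1/...##/##.##
[..##./####.] H move#2: H00:-1/####./####.*
[####./####.] V move#3: V04:+1/#####/#####*
[#####/#####] end (terminal -1, H#4); searched ...#./##.#. to 5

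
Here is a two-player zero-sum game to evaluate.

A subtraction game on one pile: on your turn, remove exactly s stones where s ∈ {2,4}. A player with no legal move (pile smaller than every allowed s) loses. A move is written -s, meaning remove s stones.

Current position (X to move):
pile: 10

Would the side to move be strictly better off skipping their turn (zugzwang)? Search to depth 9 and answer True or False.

zugzwang(10, X) = False

ply 1, X at 10 | -2=-1→8; -4=+1→6*
ply 2, O at 6 | -2=-1→4*; -4=-1→2
ply 3, X at 4 | -2=-1→2; -4=+1→0*
ply 4: 0 is terminal -1 (O); from 10 depth 9
pass branch (O moves first from the same position):
  | ply 1, O at 10 | -2=-1→8; -4=+1→6*
  | ply 2, X at 6 | -2=-1→4*; -4=-1→2
  | ply 3, O at 4 | -2=-1→2; -4=+1→0*
  | ply 4: 0 is terminal -1 (X); from 10 depth 9
X moving scores +1; X passing scores -1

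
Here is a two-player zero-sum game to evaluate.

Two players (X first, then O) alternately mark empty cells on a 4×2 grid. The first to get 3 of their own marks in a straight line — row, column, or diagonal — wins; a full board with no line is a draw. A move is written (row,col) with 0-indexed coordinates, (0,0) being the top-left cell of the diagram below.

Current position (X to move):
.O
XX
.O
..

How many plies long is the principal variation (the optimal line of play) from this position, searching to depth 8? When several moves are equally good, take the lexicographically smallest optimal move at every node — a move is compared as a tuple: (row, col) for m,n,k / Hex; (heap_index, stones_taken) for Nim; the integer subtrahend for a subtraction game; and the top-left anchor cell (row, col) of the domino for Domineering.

PV length from [.O/XX/.O/..]: 3 plies

ply 1, X at .O/XX/.O/.. | (0,0)=+0→XO/XX/.O/..; (2,0)=+1→.O/XX/XO/..*; (3,0)=+0→.O/XX/.O/X.; (3,1)=+0→.O/XX/.O/.X
ply 2, O at .O/XX/XO/.. | (0,0)=-1→OO/XX/XO/..*; (3,0)=-1→.O/XX/XO/O.; (3,1)=-1→.O/XX/XO/.O
ply 3, X at OO/XX/XO/.. | (3,0)=+1→OO/XX/XO/X.*; (3,1)=+0→OO/XX/XO/.X
ply 4: OO/XX/XO/X. is terminal -1 (O); from .O/XX/.O/.. depth 8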